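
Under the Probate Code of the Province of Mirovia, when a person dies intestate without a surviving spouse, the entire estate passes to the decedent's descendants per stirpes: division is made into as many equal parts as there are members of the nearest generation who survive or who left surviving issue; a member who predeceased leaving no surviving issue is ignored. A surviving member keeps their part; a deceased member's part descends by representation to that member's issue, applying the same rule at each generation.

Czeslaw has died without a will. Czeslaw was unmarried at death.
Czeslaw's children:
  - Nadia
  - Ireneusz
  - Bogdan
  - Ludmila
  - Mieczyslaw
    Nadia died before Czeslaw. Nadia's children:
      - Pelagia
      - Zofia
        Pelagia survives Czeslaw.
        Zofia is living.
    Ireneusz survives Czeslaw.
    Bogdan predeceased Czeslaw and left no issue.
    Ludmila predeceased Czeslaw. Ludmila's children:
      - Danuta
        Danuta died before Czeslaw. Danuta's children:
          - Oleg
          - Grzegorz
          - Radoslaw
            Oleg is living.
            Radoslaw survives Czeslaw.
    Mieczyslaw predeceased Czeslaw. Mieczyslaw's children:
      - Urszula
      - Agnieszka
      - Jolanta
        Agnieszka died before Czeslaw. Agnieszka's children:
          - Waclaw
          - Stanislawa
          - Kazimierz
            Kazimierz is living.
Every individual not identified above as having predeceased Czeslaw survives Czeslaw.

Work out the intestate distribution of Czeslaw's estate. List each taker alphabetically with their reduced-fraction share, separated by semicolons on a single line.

Grzegorz 1/12; Ireneusz 1/4; Jolanta 1/12; Kazimierz 1/36; Oleg 1/12; Pelagia 1/8; Radoslaw 1/12; Stanislawa 1/36; Urszula 1/12; Waclaw 1/36; Zofia 1/8

There is no surviving spouse, so the entire estate passes to Czeslaw's descendants per stirpes.
Bogdan left no surviving issue, so that branch lapses and is disregarded.
The estate is divided into 4 equal shares of 1/4 among Nadia, Ireneusz, Ludmila, Mieczyslaw.
Nadia predeceased; the 1/4 allotted to Nadia's branch passes to Nadia's issue by representation.
The 1/4 is divided into 2 equal shares of 1/8 among Pelagia, Zofia.
Pelagia is living and takes 1/8.
Zofia is living and takes 1/8.
Ireneusz is living and takes 1/4.
Ludmila predeceased; the 1/4 allotted to Ludmila's branch passes to Ludmila's issue by representation.
Danuta's line is the sole branch at this level, so the full 1/4 passes to Danuta's issue by representation.
The 1/4 is divided into 3 equal shares of 1/12 among Oleg, Grzegorz, Radoslaw.
Oleg is living and takes 1/12.
Grzegorz is living and takes 1/12.
Radoslaw is living and takes 1/12.
Mieczyslaw predeceased; the 1/4 allotted to Mieczyslaw's branch passes to Mieczyslaw's issue by representation.
The 1/4 is divided into 3 equal shares of 1/12 among Urszula, Agnieszka, Jolanta.
Urszula is living and takes 1/12.
Agnieszka predeceased; the 1/12 allotted to Agnieszka's branch passes to Agnieszka's issue by representation.
The 1/12 is divided into 3 equal shares of 1/36 among Waclaw, Stanislawa, Kazimierz.
Waclaw is living and takes 1/36.
Stanislawa is living and takes 1/36.
Kazimierz is living and takes 1/36.
Jolanta is living and takes 1/12.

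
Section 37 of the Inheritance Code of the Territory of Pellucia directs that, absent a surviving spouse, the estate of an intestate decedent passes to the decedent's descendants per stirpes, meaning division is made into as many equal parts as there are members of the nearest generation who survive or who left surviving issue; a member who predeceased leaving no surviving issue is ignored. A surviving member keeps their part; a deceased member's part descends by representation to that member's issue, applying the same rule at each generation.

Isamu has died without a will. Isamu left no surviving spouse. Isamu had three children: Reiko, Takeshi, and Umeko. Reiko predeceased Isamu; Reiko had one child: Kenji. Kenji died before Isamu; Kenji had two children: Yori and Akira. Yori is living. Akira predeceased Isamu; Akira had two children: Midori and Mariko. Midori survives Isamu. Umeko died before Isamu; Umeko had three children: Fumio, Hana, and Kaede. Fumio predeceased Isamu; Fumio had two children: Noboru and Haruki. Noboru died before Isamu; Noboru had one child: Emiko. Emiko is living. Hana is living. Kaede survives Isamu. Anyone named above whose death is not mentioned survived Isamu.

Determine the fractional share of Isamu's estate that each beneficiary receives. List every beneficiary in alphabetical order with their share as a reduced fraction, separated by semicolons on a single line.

Emiko 1/18; Hana 1/9; Haruki 1/18; Kaede 1/9; Mariko 1/12; Midori 1/12; Takeshi 1/3; Yori 1/6

There is no surviving spouse, so the entire estate passes to Isamu's descendants per stirpes.
The estate is divided into 3 equal shares of 1/3 among Reiko, Takeshi, Umeko.
Reiko predeceased; the 1/3 allotted to Reiko's branch passes to Reiko's issue by representation.
Kenji's line is the sole branch at this level, so the full 1/3 passes to Kenji's issue by representation.
The 1/3 is divided into 2 equal shares of 1/6 among Yori, Akira.
Yori is living and takes 1/6.
Akira predeceased; the 1/6 allotted to Akira's branch passes to Akira's issue by representation.
The 1/6 is divided into 2 equal shares of 1/12 among Midori, Mariko.
Midori is living and takes 1/12.
Mariko is living and takes 1/12.
Takeshi is living and takes 1/3.
Umeko predeceased; the 1/3 allotted to Umeko's branch passes to Umeko's issue by representation.
The 1/3 is divided into 3 equal shares of 1/9 among Fumio, Hana, Kaede.
Fumio predeceased; the 1/9 allotted to Fumio's branch passes to Fumio's issue by representation.
The 1/9 is divided into 2 equal shares of 1/18 among Noboru, Haruki.
Noboru predeceased; the 1/18 allotted to Noboru's branch passes to Noboru's issue by representation.
Emiko is the sole taker at this level and receives the full 1/18.
Haruki is living and takes 1/18.
Hana is living and takes 1/9.
Kaede is living and takes 1/9.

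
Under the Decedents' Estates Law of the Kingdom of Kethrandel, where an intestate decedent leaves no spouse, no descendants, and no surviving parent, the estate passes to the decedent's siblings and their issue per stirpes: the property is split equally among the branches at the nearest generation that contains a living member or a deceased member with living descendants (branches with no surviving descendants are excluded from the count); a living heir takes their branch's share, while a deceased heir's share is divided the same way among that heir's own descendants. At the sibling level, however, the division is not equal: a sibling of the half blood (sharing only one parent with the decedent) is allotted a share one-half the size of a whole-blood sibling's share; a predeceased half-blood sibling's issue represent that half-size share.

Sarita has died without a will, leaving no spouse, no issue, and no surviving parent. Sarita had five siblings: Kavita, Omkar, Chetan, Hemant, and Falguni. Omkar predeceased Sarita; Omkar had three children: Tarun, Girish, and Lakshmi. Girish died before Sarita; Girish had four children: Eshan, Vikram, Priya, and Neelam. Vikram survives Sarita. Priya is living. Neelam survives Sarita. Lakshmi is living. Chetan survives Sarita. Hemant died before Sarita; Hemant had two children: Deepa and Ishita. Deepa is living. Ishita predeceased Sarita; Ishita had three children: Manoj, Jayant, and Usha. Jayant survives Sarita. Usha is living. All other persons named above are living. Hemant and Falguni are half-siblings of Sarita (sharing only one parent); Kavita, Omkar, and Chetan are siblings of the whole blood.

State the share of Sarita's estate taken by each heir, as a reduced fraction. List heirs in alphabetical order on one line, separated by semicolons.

Chetan 1/4; Deepa 1/16; Eshan 1/48; Falguni 1/8; Jayant 1/48; Kavita 1/4; Lakshmi 1/12; Manoj 1/48; Neelam 1/48; Priya 1/48; Tarun 1/12; Usha 1/48; Vikram 1/48

No spouse, descendants, or parent survives, so the estate passes to Sarita's siblings per stirpes.
Half-blood siblings count for one-half the weight of whole-blood siblings at the initial division.
Dividing 1 in proportion to weights (total weight 4): Kavita (weight 1) → 1/4; Omkar (weight 1) → 1/4; Chetan (weight 1) → 1/4; Hemant (weight 1/2) → 1/8; Falguni (weight 1/2) → 1/8.
Kavita is living and takes 1/4.
Omkar predeceased; the 1/4 allotted to Omkar's branch passes to Omkar's issue by representation.
The 1/4 is divided into 3 equal shares of 1/12 among Tarun, Girish, Lakshmi.
Tarun is living and takes 1/12.
Girish predeceased; the 1/12 allotted to Girish's branch passes to Girish's issue by representation.
The 1/12 is divided into 4 equal shares of 1/48 among Eshan, Vikram, Priya, Neelam.
Eshan is living and takes 1/48.
Vikram is living and takes 1/48.
Priya is living and takes 1/48.
Neelam is living and takes 1/48.
Lakshmi is living and takes 1/12.
Chetan is living and takes 1/4.
Hemant predeceased; the 1/8 allotted to Hemant's branch passes to Hemant's issue by representation.
The 1/8 is divided into 2 equal shares of 1/16 among Deepa, Ishita.
Deepa is living and takes 1/16.
Ishita predeceased; the 1/16 allotted to Ishita's branch passes to Ishita's issue by representation.
The 1/16 is divided into 3 equal shares of 1/48 among Manoj, Jayant, Usha.
Manoj is living and takes 1/48.
Jayant is living and takes 1/48.
Usha is living and takes 1/48.
Falguni is living and takes 1/8.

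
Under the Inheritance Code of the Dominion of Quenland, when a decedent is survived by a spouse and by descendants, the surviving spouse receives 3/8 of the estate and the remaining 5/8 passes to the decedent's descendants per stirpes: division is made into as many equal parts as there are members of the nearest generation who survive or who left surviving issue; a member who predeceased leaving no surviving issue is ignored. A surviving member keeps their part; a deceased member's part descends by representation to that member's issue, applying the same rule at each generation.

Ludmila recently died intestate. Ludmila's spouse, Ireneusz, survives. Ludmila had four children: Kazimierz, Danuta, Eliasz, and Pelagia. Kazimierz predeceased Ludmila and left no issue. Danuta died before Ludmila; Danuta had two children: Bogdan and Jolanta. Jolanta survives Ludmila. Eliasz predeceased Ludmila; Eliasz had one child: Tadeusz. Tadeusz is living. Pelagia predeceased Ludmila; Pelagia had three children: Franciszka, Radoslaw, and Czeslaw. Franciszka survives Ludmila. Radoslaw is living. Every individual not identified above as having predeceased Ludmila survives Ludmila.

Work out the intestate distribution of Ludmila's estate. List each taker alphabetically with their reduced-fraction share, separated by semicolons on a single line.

Ireneusz, as surviving spouse, takes 3/8.
The remaining 5/8 passes to Ludmila's descendants per stirpes.
Kazimierz left no surviving issue, so that branch lapses and is disregarded.
The 5/8 is divided into 3 equal shares of 5/24 among Danuta, Eliasz, Pelagia.
Danuta predeceased; the 5/24 allotted to Danuta's branch passes to Danuta's issue by representation.
The 5/24 is divided into 2 equal shares of 5/48 among Bogdan, Jolanta.
Bogdan is living and takes 5/48.
Jolanta is living and takes 5/48.
Eliasz predeceased; the 5/24 allotted to Eliasz's branch passes to Eliasz's issue by representation.
Tadeusz is the sole taker at this level and receives the full 5/24.
Pelagia predeceased; the 5/24 allotted to Pelagia's branch passes to Pelagia's issue by representation.
The 5/24 is divided into 3 equal shares of 5/72 among Franciszka, Radoslaw, Czeslaw.
Franciszka is living and takes 5/72.
Radoslaw is living and takes 5/72.
Czeslaw is living and takes 5/72.

Bogdan 5/48; Czeslaw 5/72; Franciszka 5/72; Ireneusz 3/8; Jolanta 5/48; Radoslaw 5/72; Tadeusz 5/24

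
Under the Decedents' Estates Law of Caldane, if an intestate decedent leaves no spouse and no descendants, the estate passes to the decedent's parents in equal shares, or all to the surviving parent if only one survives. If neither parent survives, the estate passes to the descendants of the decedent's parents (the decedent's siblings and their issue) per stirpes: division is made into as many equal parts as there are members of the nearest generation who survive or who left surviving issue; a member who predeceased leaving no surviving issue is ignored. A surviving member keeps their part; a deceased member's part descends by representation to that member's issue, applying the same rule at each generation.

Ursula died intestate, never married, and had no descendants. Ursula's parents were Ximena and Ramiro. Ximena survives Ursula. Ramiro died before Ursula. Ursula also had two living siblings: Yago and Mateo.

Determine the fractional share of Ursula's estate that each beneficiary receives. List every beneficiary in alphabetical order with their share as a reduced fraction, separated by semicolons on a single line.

Only one parent, Ximena, survives, so Ximena takes the entire estate. The siblings take nothing because a surviving parent has priority.

Ximena 1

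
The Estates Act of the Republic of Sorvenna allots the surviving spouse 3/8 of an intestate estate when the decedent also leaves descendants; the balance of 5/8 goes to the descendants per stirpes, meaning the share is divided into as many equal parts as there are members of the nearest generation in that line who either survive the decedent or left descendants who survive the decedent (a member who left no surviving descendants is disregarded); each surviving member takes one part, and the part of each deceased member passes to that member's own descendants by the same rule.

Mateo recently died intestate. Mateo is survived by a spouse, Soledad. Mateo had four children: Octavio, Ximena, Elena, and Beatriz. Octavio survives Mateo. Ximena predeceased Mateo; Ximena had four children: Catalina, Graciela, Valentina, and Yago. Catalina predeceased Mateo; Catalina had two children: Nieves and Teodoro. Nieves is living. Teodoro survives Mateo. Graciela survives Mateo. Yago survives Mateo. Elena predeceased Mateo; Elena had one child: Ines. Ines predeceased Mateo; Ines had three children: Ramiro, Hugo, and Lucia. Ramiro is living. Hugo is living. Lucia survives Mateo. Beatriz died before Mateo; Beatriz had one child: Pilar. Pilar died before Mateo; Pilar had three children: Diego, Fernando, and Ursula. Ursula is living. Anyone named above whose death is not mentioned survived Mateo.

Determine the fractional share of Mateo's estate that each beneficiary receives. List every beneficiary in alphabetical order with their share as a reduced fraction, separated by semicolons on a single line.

Diego 5/96; Fernando 5/96; Graciela 5/128; Hugo 5/96; Lucia 5/96; Nieves 5/256; Octavio 5/32; Ramiro 5/96; Soledad 3/8; Teodoro 5/256; Ursula 5/96; Valentina 5/128; Yago 5/128

Soledad, as surviving spouse, takes 3/8.
The remaining 5/8 passes to Mateo's descendants per stirpes.
The 5/8 is divided into 4 equal shares of 5/32 among Octavio, Ximena, Elena, Beatriz.
Octavio is living and takes 5/32.
Ximena predeceased; the 5/32 allotted to Ximena's branch passes to Ximena's issue by representation.
The 5/32 is divided into 4 equal shares of 5/128 among Catalina, Graciela, Valentina, Yago.
Catalina predeceased; the 5/128 allotted to Catalina's branch passes to Catalina's issue by representation.
The 5/128 is divided into 2 equal shares of 5/256 among Nieves, Teodoro.
Nieves is living and takes 5/256.
Teodoro is living and takes 5/256.
Graciela is living and takes 5/128.
Valentina is living and takes 5/128.
Yago is living and takes 5/128.
Elena predeceased; the 5/32 allotted to Elena's branch passes to Elena's issue by representation.
Ines's line is the sole branch at this level, so the full 5/32 passes to Ines's issue by representation.
The 5/32 is divided into 3 equal shares of 5/96 among Ramiro, Hugo, Lucia.
Ramiro is living and takes 5/96.
Hugo is living and takes 5/96.
Lucia is living and takes 5/96.
Beatriz predeceased; the 5/32 allotted to Beatriz's branch passes to Beatriz's issue by representation.
Pilar's line is the sole branch at this level, so the full 5/32 passes to Pilar's issue by representation.
The 5/32 is divided into 3 equal shares of 5/96 among Diego, Fernando, Ursula.
Diego is living and takes 5/96.
Fernando is living and takes 5/96.
Ursula is living and takes 5/96.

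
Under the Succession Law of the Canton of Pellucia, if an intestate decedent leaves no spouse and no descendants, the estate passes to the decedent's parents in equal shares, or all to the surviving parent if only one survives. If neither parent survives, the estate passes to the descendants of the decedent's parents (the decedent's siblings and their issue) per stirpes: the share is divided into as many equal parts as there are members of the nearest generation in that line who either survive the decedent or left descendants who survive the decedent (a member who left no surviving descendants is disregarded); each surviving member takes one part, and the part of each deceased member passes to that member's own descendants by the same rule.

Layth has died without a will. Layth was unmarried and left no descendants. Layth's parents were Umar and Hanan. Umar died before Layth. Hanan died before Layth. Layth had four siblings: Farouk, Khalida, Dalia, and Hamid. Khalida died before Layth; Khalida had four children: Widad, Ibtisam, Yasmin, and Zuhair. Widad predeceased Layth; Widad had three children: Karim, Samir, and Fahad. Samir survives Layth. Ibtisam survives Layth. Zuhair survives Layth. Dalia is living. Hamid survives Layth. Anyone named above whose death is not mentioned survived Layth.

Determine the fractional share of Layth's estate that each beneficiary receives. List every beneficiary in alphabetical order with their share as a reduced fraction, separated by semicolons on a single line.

Dalia 1/4; Fahad 1/48; Farouk 1/4; Hamid 1/4; Ibtisam 1/16; Karim 1/48; Samir 1/48; Yasmin 1/16; Zuhair 1/16

Neither parent survives and there are no descendants, so the estate passes to Layth's siblings and their issue per stirpes.
The estate is divided into 4 equal shares of 1/4 among Farouk, Khalida, Dalia, Hamid.
Farouk is living and takes 1/4.
Khalida predeceased; the 1/4 allotted to Khalida's branch passes to Khalida's issue by representation.
The 1/4 is divided into 4 equal shares of 1/16 among Widad, Ibtisam, Yasmin, Zuhair.
Widad predeceased; the 1/16 allotted to Widad's branch passes to Widad's issue by representation.
The 1/16 is divided into 3 equal shares of 1/48 among Karim, Samir, Fahad.
Karim is living and takes 1/48.
Samir is living and takes 1/48.
Fahad is living and takes 1/48.
Ibtisam is living and takes 1/16.
Yasmin is living and takes 1/16.
Zuhair is living and takes 1/16.
Dalia is living and takes 1/4.
Hamid is living and takes 1/4.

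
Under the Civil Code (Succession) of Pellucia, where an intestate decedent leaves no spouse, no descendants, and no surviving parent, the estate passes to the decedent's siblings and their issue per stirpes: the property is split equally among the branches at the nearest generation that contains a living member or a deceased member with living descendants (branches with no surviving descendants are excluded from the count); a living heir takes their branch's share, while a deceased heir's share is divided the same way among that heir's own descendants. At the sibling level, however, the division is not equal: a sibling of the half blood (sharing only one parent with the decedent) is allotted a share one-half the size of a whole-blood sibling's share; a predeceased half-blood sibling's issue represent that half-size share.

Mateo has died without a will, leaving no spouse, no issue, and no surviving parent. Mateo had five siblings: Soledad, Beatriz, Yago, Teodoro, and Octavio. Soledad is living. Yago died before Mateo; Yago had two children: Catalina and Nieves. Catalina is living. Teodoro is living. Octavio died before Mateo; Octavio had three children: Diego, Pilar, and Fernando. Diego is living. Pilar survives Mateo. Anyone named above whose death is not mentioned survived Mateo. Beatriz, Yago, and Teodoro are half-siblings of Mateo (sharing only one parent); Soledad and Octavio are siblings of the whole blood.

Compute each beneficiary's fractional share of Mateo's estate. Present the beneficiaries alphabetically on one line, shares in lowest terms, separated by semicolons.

Beatriz 1/7; Catalina 1/14; Diego 2/21; Fernando 2/21; Nieves 1/14; Pilar 2/21; Soledad 2/7; Teodoro 1/7

No spouse, descendants, or parent survives, so the estate passes to Mateo's siblings per stirpes.
Half-blood siblings count for one-half the weight of whole-blood siblings at the initial division.
Dividing 1 in proportion to weights (total weight 7/2): Soledad (weight 1) → 2/7; Beatriz (weight 1/2) → 1/7; Yago (weight 1/2) → 1/7; Teodoro (weight 1/2) → 1/7; Octavio (weight 1) → 2/7.
Soledad is living and takes 2/7.
Beatriz is living and takes 1/7.
Yago predeceased; the 1/7 allotted to Yago's branch passes to Yago's issue by representation.
The 1/7 is divided into 2 equal shares of 1/14 among Catalina, Nieves.
Catalina is living and takes 1/14.
Nieves is living and takes 1/14.
Teodoro is living and takes 1/7.
Octavio predeceased; the 2/7 allotted to Octavio's branch passes to Octavio's issue by representation.
The 2/7 is divided into 3 equal shares of 2/21 among Diego, Pilar, Fernando.
Diego is living and takes 2/21.
Pilar is living and takes 2/21.
Fernando is living and takes 2/21.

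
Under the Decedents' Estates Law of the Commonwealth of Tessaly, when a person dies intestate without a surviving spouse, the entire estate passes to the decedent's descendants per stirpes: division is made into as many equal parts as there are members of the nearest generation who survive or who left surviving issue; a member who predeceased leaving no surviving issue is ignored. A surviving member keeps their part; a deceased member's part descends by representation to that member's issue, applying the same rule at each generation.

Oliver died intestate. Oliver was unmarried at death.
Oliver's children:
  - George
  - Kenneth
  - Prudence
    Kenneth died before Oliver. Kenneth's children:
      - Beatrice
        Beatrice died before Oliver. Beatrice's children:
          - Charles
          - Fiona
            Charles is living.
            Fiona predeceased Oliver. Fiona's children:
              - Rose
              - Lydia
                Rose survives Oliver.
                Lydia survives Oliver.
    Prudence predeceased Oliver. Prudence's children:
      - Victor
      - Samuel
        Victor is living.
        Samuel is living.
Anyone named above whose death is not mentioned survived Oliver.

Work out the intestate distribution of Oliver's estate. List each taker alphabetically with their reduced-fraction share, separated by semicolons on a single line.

There is no surviving spouse, so the entire estate passes to Oliver's descendants per stirpes.
The estate is divided into 3 equal shares of 1/3 among George, Kenneth, Prudence.
George is living and takes 1/3.
Kenneth predeceased; the 1/3 allotted to Kenneth's branch passes to Kenneth's issue by representation.
Beatrice's line is the sole branch at this level, so the full 1/3 passes to Beatrice's issue by representation.
The 1/3 is divided into 2 equal shares of 1/6 among Charles, Fiona.
Charles is living and takes 1/6.
Fiona predeceased; the 1/6 allotted to Fiona's branch passes to Fiona's issue by representation.
The 1/6 is divided into 2 equal shares of 1/12 among Rose, Lydia.
Rose is living and takes 1/12.
Lydia is living and takes 1/12.
Prudence predeceased; the 1/3 allotted to Prudence's branch passes to Prudence's issue by representation.
The 1/3 is divided into 2 equal shares of 1/6 among Victor, Samuel.
Victor is living and takes 1/6.
Samuel is living and takes 1/6.

Charles 1/6; George 1/3; Lydia 1/12; Rose 1/12; Samuel 1/6; Victor 1/6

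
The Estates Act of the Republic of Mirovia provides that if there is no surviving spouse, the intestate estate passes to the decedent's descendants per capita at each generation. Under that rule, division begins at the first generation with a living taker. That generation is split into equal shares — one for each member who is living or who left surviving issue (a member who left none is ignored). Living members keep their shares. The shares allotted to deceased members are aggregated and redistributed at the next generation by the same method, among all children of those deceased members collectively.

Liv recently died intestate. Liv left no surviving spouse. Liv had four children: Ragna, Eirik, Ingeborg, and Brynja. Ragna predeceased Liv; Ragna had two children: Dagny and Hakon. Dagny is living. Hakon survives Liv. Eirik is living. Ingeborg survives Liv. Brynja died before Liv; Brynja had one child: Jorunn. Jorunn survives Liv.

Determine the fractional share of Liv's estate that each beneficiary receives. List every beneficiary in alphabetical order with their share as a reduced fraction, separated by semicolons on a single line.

Dagny 1/6; Eirik 1/4; Hakon 1/6; Ingeborg 1/4; Jorunn 1/6

There is no surviving spouse, so the entire estate passes to Liv's descendants per capita at each generation.
At generation 1 (Ragna, Eirik, Ingeborg, Brynja) there are 4 shares of (1)/4 = 1/4 each.
Living: Eirik and Ingeborg — each takes 1/4.
Deceased: Ragna and Brynja. Their combined 1/2 is pooled and carried to generation 2.
At generation 2 (Dagny, Hakon, Jorunn) there are 3 shares of (1/2)/3 = 1/6 each.
Living: Dagny, Hakon, and Jorunn — each takes 1/6.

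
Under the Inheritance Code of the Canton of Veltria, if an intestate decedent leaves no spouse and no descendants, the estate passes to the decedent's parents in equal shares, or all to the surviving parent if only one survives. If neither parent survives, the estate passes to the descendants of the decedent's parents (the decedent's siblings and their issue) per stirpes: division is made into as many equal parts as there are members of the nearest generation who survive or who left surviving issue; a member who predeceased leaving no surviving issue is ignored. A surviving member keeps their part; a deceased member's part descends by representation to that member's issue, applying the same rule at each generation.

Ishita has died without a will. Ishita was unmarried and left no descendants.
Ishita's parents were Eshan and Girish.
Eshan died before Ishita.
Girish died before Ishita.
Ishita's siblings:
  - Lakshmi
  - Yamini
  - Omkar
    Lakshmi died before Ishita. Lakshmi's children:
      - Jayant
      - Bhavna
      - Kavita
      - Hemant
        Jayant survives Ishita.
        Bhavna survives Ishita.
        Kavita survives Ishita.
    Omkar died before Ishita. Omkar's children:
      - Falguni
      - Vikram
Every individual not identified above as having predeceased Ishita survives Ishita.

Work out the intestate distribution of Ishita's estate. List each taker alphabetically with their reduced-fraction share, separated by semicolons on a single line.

Neither parent survives and there are no descendants, so the estate passes to Ishita's siblings and their issue per stirpes.
The estate is divided into 3 equal shares of 1/3 among Lakshmi, Yamini, Omkar.
Lakshmi predeceased; the 1/3 allotted to Lakshmi's branch passes to Lakshmi's issue by representation.
The 1/3 is divided into 4 equal shares of 1/12 among Jayant, Bhavna, Kavita, Hemant.
Jayant is living and takes 1/12.
Bhavna is living and takes 1/12.
Kavita is living and takes 1/12.
Hemant is living and takes 1/12.
Yamini is living and takes 1/3.
Omkar predeceased; the 1/3 allotted to Omkar's branch passes to Omkar's issue by representation.
The 1/3 is divided into 2 equal shares of 1/6 among Falguni, Vikram.
Falguni is living and takes 1/6.
Vikram is living and takes 1/6.

Bhavna 1/12; Falguni 1/6; Hemant 1/12; Jayant 1/12; Kavita 1/12; Vikram 1/6; Yamini 1/3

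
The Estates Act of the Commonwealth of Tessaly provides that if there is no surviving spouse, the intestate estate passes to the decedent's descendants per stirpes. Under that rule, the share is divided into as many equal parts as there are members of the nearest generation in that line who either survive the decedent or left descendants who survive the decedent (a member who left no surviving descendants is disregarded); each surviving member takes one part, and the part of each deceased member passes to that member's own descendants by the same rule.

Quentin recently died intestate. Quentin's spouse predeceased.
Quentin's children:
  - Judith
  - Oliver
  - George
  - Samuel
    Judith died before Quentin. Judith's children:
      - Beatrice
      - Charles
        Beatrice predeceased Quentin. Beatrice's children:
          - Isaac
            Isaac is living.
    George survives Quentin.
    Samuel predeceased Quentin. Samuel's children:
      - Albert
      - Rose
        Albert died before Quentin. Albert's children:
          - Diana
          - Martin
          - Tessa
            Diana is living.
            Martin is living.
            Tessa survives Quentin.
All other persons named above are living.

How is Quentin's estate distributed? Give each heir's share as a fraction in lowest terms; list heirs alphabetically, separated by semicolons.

Charles 1/8; Diana 1/24; George 1/4; Isaac 1/8; Martin 1/24; Oliver 1/4; Rose 1/8; Tessa 1/24

There is no surviving spouse, so the entire estate passes to Quentin's descendants per stirpes.
The estate is divided into 4 equal shares of 1/4 among Judith, Oliver, George, Samuel.
Judith predeceased; the 1/4 allotted to Judith's branch passes to Judith's issue by representation.
The 1/4 is divided into 2 equal shares of 1/8 among Beatrice, Charles.
Beatrice predeceased; the 1/8 allotted to Beatrice's branch passes to Beatrice's issue by representation.
Isaac is the sole taker at this level and receives the full 1/8.
Charles is living and takes 1/8.
Oliver is living and takes 1/4.
George is living and takes 1/4.
Samuel predeceased; the 1/4 allotted to Samuel's branch passes to Samuel's issue by representation.
The 1/4 is divided into 2 equal shares of 1/8 among Albert, Rose.
Albert predeceased; the 1/8 allotted to Albert's branch passes to Albert's issue by representation.
The 1/8 is divided into 3 equal shares of 1/24 among Diana, Martin, Tessa.
Diana is living and takes 1/24.
Martin is living and takes 1/24.
Tessa is living and takes 1/24.
Rose is living and takes 1/8.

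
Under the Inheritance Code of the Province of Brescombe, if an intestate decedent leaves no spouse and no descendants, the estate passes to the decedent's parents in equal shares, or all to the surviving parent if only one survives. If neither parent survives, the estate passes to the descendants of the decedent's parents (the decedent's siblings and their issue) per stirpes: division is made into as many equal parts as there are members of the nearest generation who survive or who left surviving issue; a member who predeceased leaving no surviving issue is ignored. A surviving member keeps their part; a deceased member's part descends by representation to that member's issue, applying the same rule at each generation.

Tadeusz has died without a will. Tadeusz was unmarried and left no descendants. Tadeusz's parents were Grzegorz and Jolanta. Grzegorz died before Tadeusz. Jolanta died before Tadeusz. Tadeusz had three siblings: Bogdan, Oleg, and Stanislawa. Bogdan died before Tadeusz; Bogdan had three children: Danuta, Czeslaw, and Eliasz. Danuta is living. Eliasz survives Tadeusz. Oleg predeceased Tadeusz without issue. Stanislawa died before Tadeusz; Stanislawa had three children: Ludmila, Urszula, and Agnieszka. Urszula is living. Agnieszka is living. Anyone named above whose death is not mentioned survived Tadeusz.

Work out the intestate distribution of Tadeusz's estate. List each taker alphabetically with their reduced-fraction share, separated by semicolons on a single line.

Neither parent survives and there are no descendants, so the estate passes to Tadeusz's siblings and their issue per stirpes.
Oleg left no surviving issue, so that branch lapses and is disregarded.
The estate is divided into 2 equal shares of 1/2 among Bogdan, Stanislawa.
Bogdan predeceased; the 1/2 allotted to Bogdan's branch passes to Bogdan's issue by representation.
The 1/2 is divided into 3 equal shares of 1/6 among Danuta, Czeslaw, Eliasz.
Danuta is living and takes 1/6.
Czeslaw is living and takes 1/6.
Eliasz is living and takes 1/6.
Stanislawa predeceased; the 1/2 allotted to Stanislawa's branch passes to Stanislawa's issue by representation.
The 1/2 is divided into 3 equal shares of 1/6 among Ludmila, Urszula, Agnieszka.
Ludmila is living and takes 1/6.
Urszula is living and takes 1/6.
Agnieszka is living and takes 1/6.

Agnieszka 1/6; Czeslaw 1/6; Danuta 1/6; Eliasz 1/6; Ludmila 1/6; Urszula 1/6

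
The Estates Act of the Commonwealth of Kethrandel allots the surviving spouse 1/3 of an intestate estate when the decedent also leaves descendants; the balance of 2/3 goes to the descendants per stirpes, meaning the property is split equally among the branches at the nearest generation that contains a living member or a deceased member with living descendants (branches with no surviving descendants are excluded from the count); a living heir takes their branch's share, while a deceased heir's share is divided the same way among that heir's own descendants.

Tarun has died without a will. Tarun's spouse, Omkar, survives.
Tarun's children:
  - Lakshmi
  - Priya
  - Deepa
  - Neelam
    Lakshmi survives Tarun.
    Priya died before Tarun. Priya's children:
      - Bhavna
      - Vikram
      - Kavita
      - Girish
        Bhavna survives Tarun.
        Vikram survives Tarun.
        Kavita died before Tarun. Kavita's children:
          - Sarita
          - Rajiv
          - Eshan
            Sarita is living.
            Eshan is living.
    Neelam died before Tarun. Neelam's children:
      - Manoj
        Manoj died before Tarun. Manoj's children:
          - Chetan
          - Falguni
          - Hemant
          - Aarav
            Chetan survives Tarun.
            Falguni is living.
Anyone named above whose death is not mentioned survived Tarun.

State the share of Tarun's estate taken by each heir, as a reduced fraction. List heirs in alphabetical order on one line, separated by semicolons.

Omkar, as surviving spouse, takes 1/3.
The remaining 2/3 passes to Tarun's descendants per stirpes.
The 2/3 is divided into 4 equal shares of 1/6 among Lakshmi, Priya, Deepa, Neelam.
Lakshmi is living and takes 1/6.
Priya predeceased; the 1/6 allotted to Priya's branch passes to Priya's issue by representation.
The 1/6 is divided into 4 equal shares of 1/24 among Bhavna, Vikram, Kavita, Girish.
Bhavna is living and takes 1/24.
Vikram is living and takes 1/24.
Kavita predeceased; the 1/24 allotted to Kavita's branch passes to Kavita's issue by representation.
The 1/24 is divided into 3 equal shares of 1/72 among Sarita, Rajiv, Eshan.
Sarita is living and takes 1/72.
Rajiv is living and takes 1/72.
Eshan is living and takes 1/72.
Girish is living and takes 1/24.
Deepa is living and takes 1/6.
Neelam predeceased; the 1/6 allotted to Neelam's branch passes to Neelam's issue by representation.
Manoj's line is the sole branch at this level, so the full 1/6 passes to Manoj's issue by representation.
The 1/6 is divided into 4 equal shares of 1/24 among Chetan, Falguni, Hemant, Aarav.
Chetan is living and takes 1/24.
Falguni is living and takes 1/24.
Hemant is living and takes 1/24.
Aarav is living and takes 1/24.

Aarav 1/24; Bhavna 1/24; Chetan 1/24; Deepa 1/6; Eshan 1/72; Falguni 1/24; Girish 1/24; Hemant 1/24; Lakshmi 1/6; Omkar 1/3; Rajiv 1/72; Sarita 1/72; Vikram 1/24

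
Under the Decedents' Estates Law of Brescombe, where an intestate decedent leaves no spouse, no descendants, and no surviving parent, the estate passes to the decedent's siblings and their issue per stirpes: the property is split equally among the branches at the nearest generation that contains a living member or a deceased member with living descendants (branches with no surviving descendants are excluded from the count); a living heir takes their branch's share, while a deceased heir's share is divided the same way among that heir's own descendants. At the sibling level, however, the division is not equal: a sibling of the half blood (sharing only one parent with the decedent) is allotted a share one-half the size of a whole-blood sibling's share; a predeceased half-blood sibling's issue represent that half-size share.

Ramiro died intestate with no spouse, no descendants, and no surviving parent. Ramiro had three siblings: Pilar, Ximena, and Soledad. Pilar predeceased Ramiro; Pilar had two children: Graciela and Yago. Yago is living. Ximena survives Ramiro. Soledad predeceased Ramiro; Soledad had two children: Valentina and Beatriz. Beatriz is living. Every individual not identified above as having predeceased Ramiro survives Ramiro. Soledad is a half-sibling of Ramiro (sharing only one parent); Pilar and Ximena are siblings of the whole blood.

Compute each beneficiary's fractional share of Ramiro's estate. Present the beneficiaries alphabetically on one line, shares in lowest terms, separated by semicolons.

Beatriz 1/10; Graciela 1/5; Valentina 1/10; Ximena 2/5; Yago 1/5

No spouse, descendants, or parent survives, so the estate passes to Ramiro's siblings per stirpes.
Half-blood siblings count for one-half the weight of whole-blood siblings at the initial division.
Dividing 1 in proportion to weights (total weight 5/2): Pilar (weight 1) → 2/5; Ximena (weight 1) → 2/5; Soledad (weight 1/2) → 1/5.
Pilar predeceased; the 2/5 allotted to Pilar's branch passes to Pilar's issue by representation.
The 2/5 is divided into 2 equal shares of 1/5 among Graciela, Yago.
Graciela is living and takes 1/5.
Yago is living and takes 1/5.
Ximena is living and takes 2/5.
Soledad predeceased; the 1/5 allotted to Soledad's branch passes to Soledad's issue by representation.
The 1/5 is divided into 2 equal shares of 1/10 among Valentina, Beatriz.
Valentina is living and takes 1/10.
Beatriz is living and takes 1/10.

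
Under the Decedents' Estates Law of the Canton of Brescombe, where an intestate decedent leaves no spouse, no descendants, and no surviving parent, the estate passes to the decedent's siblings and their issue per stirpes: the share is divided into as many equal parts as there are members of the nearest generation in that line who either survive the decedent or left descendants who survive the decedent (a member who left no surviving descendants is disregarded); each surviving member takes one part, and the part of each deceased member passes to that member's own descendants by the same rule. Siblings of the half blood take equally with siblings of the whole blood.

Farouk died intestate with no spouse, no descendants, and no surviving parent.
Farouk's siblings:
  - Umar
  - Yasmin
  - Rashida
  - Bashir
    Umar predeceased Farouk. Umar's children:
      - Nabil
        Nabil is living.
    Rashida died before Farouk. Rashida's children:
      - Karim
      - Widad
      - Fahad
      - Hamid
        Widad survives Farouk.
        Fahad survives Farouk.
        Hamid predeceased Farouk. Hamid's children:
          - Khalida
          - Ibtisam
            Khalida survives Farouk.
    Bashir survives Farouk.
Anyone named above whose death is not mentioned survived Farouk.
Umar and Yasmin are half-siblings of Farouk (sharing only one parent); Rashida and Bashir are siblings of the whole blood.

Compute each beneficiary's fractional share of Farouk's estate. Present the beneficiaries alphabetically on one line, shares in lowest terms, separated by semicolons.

Bashir 1/4; Fahad 1/16; Ibtisam 1/32; Karim 1/16; Khalida 1/32; Nabil 1/4; Widad 1/16; Yasmin 1/4

No spouse, descendants, or parent survives, so the estate passes to Farouk's siblings per stirpes.
Half-blood and whole-blood siblings take equally under the stated rule.
The estate is divided into 4 equal shares of 1/4 among Umar, Yasmin, Rashida, Bashir.
Umar predeceased; the 1/4 allotted to Umar's branch passes to Umar's issue by representation.
Nabil is the sole taker at this level and receives the full 1/4.
Yasmin is living and takes 1/4.
Rashida predeceased; the 1/4 allotted to Rashida's branch passes to Rashida's issue by representation.
The 1/4 is divided into 4 equal shares of 1/16 among Karim, Widad, Fahad, Hamid.
Karim is living and takes 1/16.
Widad is living and takes 1/16.
Fahad is living and takes 1/16.
Hamid predeceased; the 1/16 allotted to Hamid's branch passes to Hamid's issue by representation.
The 1/16 is divided into 2 equal shares of 1/32 among Khalida, Ibtisam.
Khalida is living and takes 1/32.
Ibtisam is living and takes 1/32.
Bashir is living and takes 1/4.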